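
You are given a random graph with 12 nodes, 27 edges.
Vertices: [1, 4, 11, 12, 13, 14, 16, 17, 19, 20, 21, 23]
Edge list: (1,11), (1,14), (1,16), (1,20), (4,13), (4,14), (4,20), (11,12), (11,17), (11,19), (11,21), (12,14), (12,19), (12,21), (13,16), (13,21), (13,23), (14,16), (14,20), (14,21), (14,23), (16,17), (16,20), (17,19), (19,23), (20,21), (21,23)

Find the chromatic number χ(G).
Clique number ω(G) = 4 (lower bound: χ ≥ ω).
The clique on [1, 14, 16, 20] has size 4, forcing χ ≥ 4, and the coloring below uses 4 colors, so χ(G) = 4.
A valid 4-coloring: color 1: [11, 13, 14]; color 2: [4, 16, 19, 21]; color 3: [12, 17, 20, 23]; color 4: [1].

χ(G) = 4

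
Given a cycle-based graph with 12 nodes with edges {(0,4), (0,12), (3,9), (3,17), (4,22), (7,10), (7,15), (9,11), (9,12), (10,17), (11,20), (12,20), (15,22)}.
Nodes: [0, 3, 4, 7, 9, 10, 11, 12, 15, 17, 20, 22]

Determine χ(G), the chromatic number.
χ(G) = 2

Clique number ω(G) = 2 (lower bound: χ ≥ ω).
The graph is bipartite (no odd cycle), so 2 colors suffice: χ(G) = 2.
A valid 2-coloring: color 1: [3, 4, 10, 11, 12, 15]; color 2: [0, 7, 9, 17, 20, 22].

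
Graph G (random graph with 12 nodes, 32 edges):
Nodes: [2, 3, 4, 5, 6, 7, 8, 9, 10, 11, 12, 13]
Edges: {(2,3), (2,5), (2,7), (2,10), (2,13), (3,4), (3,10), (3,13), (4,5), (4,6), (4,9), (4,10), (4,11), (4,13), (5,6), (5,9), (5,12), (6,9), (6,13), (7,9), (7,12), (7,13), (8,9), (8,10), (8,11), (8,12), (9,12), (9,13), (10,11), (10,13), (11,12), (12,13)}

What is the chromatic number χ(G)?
χ(G) = 4

Clique number ω(G) = 4 (lower bound: χ ≥ ω).
The clique on [2, 3, 10, 13] has size 4, forcing χ ≥ 4, and the coloring below uses 4 colors, so χ(G) = 4.
A valid 4-coloring: color 1: [5, 8, 13]; color 2: [2, 4, 12]; color 3: [9, 10]; color 4: [3, 6, 7, 11].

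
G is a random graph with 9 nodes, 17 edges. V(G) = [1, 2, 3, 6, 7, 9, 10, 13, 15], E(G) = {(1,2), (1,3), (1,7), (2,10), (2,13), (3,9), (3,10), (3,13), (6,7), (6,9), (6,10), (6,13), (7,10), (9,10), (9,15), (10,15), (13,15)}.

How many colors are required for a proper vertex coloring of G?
Clique number ω(G) = 3 (lower bound: χ ≥ ω).
The clique on [3, 9, 10] has size 3, forcing χ ≥ 3, and the coloring below uses 3 colors, so χ(G) = 3.
A valid 3-coloring: color 1: [1, 10, 13]; color 2: [2, 7, 9]; color 3: [3, 6, 15].

χ(G) = 3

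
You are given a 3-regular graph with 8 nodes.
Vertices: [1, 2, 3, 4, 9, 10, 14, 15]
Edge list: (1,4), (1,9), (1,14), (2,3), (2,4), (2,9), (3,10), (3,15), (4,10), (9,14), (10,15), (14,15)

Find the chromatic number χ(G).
Clique number ω(G) = 3 (lower bound: χ ≥ ω).
The clique on [1, 9, 14] has size 3, forcing χ ≥ 3, and the coloring below uses 3 colors, so χ(G) = 3.
A valid 3-coloring: color 1: [3, 4, 14]; color 2: [1, 2, 15]; color 3: [9, 10].

χ(G) = 3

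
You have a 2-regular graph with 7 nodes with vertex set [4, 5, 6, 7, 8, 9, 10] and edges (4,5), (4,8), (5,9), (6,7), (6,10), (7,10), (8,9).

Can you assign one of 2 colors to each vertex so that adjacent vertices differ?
The clique on vertices [6, 7, 10] has size 3 > 2, so it alone needs 3 colors.

No, G is not 2-colorable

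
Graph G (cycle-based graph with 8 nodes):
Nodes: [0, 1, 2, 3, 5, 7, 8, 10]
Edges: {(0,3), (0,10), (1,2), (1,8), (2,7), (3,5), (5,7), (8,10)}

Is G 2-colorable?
Yes, G is 2-colorable

A valid 2-coloring: color 1: [0, 2, 5, 8]; color 2: [1, 3, 7, 10].
(χ(G) = 2 ≤ 2.)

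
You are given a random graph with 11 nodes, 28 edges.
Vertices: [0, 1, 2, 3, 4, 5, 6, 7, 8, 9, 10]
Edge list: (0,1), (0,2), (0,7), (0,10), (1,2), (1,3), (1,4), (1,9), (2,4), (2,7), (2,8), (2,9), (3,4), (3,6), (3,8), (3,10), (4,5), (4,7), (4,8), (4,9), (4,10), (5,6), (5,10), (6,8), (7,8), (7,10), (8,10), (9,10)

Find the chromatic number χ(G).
Clique number ω(G) = 4 (lower bound: χ ≥ ω).
The clique on [1, 2, 4, 9] has size 4, forcing χ ≥ 4, and the coloring below uses 4 colors, so χ(G) = 4.
A valid 4-coloring: color 1: [0, 4, 6]; color 2: [2, 10]; color 3: [1, 5, 8]; color 4: [3, 7, 9].

χ(G) = 4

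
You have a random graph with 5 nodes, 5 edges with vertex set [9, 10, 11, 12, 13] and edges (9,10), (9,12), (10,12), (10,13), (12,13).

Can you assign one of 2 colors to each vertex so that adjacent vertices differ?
No, G is not 2-colorable

The clique on vertices [9, 10, 12] has size 3 > 2, so it alone needs 3 colors.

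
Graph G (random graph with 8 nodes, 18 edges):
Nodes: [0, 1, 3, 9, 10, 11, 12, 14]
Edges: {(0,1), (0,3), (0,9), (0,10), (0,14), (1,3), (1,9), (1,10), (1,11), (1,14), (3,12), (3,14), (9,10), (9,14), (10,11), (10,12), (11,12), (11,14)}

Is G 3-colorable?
The clique on vertices [0, 1, 9, 10] has size 4 > 3, so it alone needs 4 colors.

No, G is not 3-colorable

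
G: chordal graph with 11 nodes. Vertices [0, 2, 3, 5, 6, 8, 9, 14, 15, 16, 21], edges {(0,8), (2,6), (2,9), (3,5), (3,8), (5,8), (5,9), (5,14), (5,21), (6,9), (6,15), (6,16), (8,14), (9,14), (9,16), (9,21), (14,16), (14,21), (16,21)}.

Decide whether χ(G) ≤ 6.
A valid 6-coloring: color 1: [8, 9, 15]; color 2: [0, 3, 6, 14]; color 3: [2, 5, 16]; color 4: [21].
(χ(G) = 4 ≤ 6.)

Yes, G is 6-colorable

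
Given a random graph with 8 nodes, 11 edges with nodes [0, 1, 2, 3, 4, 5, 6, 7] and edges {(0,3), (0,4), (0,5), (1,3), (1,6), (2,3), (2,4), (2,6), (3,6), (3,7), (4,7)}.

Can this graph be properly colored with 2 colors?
No, G is not 2-colorable

The clique on vertices [1, 3, 6] has size 3 > 2, so it alone needs 3 colors.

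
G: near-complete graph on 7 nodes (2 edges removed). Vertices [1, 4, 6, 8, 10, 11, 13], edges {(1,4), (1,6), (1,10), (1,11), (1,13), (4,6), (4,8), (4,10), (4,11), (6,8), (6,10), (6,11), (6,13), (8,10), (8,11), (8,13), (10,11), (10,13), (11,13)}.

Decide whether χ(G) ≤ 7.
Yes, G is 7-colorable

A valid 7-coloring: color 1: [11]; color 2: [6]; color 3: [10]; color 4: [1, 8]; color 5: [4, 13].
(χ(G) = 5 ≤ 7.)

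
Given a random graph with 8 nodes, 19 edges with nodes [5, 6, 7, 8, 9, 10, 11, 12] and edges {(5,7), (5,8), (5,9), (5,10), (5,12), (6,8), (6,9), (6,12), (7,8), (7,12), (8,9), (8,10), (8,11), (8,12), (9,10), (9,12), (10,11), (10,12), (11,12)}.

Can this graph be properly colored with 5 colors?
A valid 5-coloring: color 1: [8]; color 2: [12]; color 3: [5, 6, 11]; color 4: [7, 10]; color 5: [9].
(χ(G) = 5 ≤ 5.)

Yes, G is 5-colorable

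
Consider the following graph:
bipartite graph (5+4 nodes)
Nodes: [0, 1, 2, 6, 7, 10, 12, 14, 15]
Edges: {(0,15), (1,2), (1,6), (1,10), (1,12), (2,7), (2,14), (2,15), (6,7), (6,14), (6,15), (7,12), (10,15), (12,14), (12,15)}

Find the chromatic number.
Clique number ω(G) = 2 (lower bound: χ ≥ ω).
The graph is bipartite (no odd cycle), so 2 colors suffice: χ(G) = 2.
A valid 2-coloring: color 1: [1, 7, 14, 15]; color 2: [0, 2, 6, 10, 12].

χ(G) = 2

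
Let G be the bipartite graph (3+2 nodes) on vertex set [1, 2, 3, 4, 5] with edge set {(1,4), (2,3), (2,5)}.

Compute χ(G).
χ(G) = 2

Clique number ω(G) = 2 (lower bound: χ ≥ ω).
The graph is bipartite (no odd cycle), so 2 colors suffice: χ(G) = 2.
A valid 2-coloring: color 1: [2, 4]; color 2: [1, 3, 5].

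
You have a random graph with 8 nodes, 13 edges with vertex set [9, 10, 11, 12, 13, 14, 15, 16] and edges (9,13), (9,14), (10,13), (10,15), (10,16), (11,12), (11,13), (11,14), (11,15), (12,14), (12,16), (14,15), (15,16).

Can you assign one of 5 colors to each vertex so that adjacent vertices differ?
A valid 5-coloring: color 1: [9, 10, 11]; color 2: [12, 13, 15]; color 3: [14, 16].
(χ(G) = 3 ≤ 5.)

Yes, G is 5-colorable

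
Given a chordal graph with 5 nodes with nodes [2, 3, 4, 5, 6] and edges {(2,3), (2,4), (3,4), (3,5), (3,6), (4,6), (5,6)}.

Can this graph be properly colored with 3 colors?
A valid 3-coloring: color 1: [3]; color 2: [2, 6]; color 3: [4, 5].
(χ(G) = 3 ≤ 3.)

Yes, G is 3-colorable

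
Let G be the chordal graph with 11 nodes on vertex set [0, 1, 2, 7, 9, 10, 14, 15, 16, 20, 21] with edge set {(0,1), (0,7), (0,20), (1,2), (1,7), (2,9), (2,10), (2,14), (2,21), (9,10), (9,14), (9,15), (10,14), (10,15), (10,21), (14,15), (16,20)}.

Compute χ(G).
Clique number ω(G) = 4 (lower bound: χ ≥ ω).
The clique on [2, 9, 10, 14] has size 4, forcing χ ≥ 4, and the coloring below uses 4 colors, so χ(G) = 4.
A valid 4-coloring: color 1: [0, 2, 15, 16]; color 2: [1, 10, 20]; color 3: [7, 14, 21]; color 4: [9].

χ(G) = 4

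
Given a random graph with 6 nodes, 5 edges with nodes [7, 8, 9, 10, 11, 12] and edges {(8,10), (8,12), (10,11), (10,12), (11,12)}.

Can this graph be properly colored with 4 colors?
Yes, G is 4-colorable

A valid 4-coloring: color 1: [7, 9, 12]; color 2: [10]; color 3: [8, 11].
(χ(G) = 3 ≤ 4.)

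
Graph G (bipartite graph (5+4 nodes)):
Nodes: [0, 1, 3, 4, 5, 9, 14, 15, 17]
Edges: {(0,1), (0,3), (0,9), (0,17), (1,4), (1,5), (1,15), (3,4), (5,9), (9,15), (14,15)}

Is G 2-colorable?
A valid 2-coloring: color 1: [1, 3, 9, 14, 17]; color 2: [0, 4, 5, 15].
(χ(G) = 2 ≤ 2.)

Yes, G is 2-colorable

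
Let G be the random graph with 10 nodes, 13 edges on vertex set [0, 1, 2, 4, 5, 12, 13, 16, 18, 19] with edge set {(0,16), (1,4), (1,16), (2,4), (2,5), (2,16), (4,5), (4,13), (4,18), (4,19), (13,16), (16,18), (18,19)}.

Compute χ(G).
Clique number ω(G) = 3 (lower bound: χ ≥ ω).
The clique on [2, 4, 5] has size 3, forcing χ ≥ 3, and the coloring below uses 3 colors, so χ(G) = 3.
A valid 3-coloring: color 1: [4, 12, 16]; color 2: [0, 1, 2, 13, 18]; color 3: [5, 19].

χ(G) = 3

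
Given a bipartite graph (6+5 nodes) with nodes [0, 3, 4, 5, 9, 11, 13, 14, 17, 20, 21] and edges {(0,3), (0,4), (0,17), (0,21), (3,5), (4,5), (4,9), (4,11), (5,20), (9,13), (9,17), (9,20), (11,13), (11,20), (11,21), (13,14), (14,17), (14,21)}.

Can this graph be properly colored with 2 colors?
Yes, G is 2-colorable

A valid 2-coloring: color 1: [3, 4, 13, 17, 20, 21]; color 2: [0, 5, 9, 11, 14].
(χ(G) = 2 ≤ 2.)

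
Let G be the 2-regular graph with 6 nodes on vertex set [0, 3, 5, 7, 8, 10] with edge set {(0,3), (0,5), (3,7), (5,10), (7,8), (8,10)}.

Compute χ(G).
Clique number ω(G) = 2 (lower bound: χ ≥ ω).
The graph is bipartite (no odd cycle), so 2 colors suffice: χ(G) = 2.
A valid 2-coloring: color 1: [0, 7, 10]; color 2: [3, 5, 8].

χ(G) = 2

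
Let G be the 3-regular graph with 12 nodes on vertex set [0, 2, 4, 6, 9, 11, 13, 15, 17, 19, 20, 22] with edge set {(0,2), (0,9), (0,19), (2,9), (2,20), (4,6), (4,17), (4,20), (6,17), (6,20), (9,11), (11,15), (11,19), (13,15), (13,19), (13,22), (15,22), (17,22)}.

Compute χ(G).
χ(G) = 3

Clique number ω(G) = 3 (lower bound: χ ≥ ω).
The clique on [0, 2, 9] has size 3, forcing χ ≥ 3, and the coloring below uses 3 colors, so χ(G) = 3.
A valid 3-coloring: color 1: [0, 11, 13, 17, 20]; color 2: [6, 9, 19, 22]; color 3: [2, 4, 15].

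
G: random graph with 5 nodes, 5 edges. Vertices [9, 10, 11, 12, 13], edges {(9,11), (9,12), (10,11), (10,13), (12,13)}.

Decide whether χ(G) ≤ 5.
Yes, G is 5-colorable

A valid 5-coloring: color 1: [9, 13]; color 2: [10, 12]; color 3: [11].
(χ(G) = 3 ≤ 5.)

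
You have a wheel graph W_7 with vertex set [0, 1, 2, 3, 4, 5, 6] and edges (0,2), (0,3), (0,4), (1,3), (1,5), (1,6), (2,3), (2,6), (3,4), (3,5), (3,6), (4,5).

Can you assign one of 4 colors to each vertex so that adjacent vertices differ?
A valid 4-coloring: color 1: [3]; color 2: [0, 5, 6]; color 3: [1, 2, 4].
(χ(G) = 3 ≤ 4.)

Yes, G is 4-colorable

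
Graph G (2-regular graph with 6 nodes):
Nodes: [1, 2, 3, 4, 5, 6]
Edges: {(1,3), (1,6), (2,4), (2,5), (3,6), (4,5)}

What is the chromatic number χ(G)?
Clique number ω(G) = 3 (lower bound: χ ≥ ω).
The clique on [1, 3, 6] has size 3, forcing χ ≥ 3, and the coloring below uses 3 colors, so χ(G) = 3.
A valid 3-coloring: color 1: [3, 5]; color 2: [2, 6]; color 3: [1, 4].

χ(G) = 3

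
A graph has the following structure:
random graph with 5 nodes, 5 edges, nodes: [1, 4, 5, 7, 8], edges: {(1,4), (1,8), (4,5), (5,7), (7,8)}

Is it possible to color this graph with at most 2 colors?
Odd cycle [4, 5, 7, 8, 1] needs 3 colors (χ ≥ 3).
Hence χ(G) ≥ 3 > 2, so no proper 2-coloring exists.

No, G is not 2-colorable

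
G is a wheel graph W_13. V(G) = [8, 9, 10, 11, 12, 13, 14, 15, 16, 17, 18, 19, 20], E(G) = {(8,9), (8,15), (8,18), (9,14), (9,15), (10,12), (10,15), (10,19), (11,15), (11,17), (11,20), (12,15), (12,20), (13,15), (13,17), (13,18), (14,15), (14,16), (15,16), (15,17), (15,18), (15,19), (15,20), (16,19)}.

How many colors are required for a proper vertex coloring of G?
χ(G) = 3

Clique number ω(G) = 3 (lower bound: χ ≥ ω).
The clique on [8, 9, 15] has size 3, forcing χ ≥ 3, and the coloring below uses 3 colors, so χ(G) = 3.
A valid 3-coloring: color 1: [15]; color 2: [9, 10, 16, 17, 18, 20]; color 3: [8, 11, 12, 13, 14, 19].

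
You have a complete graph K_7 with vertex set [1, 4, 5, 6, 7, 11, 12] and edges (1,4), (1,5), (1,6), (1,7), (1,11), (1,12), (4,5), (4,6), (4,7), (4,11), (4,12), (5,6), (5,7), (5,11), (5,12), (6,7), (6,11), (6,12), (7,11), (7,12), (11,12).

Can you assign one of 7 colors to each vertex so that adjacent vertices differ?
A valid 7-coloring: color 1: [5]; color 2: [7]; color 3: [11]; color 4: [12]; color 5: [4]; color 6: [1]; color 7: [6].
(χ(G) = 7 ≤ 7.)

Yes, G is 7-colorable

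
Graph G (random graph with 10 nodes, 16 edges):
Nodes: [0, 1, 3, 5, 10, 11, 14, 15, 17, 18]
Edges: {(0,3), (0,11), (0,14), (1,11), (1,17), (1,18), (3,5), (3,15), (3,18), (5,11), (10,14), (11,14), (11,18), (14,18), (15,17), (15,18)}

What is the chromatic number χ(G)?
χ(G) = 3

Clique number ω(G) = 3 (lower bound: χ ≥ ω).
The clique on [3, 15, 18] has size 3, forcing χ ≥ 3, and the coloring below uses 3 colors, so χ(G) = 3.
A valid 3-coloring: color 1: [10, 11, 15]; color 2: [0, 5, 17, 18]; color 3: [1, 3, 14].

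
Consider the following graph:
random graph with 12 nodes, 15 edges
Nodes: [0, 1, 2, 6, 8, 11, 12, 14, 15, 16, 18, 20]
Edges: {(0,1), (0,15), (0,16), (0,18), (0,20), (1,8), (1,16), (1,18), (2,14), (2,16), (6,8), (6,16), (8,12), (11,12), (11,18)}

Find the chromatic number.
χ(G) = 3

Clique number ω(G) = 3 (lower bound: χ ≥ ω).
The clique on [0, 1, 16] has size 3, forcing χ ≥ 3, and the coloring below uses 3 colors, so χ(G) = 3.
A valid 3-coloring: color 1: [0, 2, 8, 11]; color 2: [12, 14, 15, 16, 18, 20]; color 3: [1, 6].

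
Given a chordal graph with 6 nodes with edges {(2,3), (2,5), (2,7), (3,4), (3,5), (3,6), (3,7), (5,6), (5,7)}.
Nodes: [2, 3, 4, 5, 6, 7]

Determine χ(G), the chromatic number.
Clique number ω(G) = 4 (lower bound: χ ≥ ω).
The clique on [2, 3, 5, 7] has size 4, forcing χ ≥ 4, and the coloring below uses 4 colors, so χ(G) = 4.
A valid 4-coloring: color 1: [3]; color 2: [4, 5]; color 3: [2, 6]; color 4: [7].

χ(G) = 4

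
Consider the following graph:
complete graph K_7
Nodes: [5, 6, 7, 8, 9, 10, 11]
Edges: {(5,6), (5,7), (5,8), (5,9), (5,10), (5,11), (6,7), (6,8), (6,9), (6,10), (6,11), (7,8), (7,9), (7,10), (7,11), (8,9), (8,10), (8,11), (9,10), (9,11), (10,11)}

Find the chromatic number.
χ(G) = 7

Clique number ω(G) = 7 (lower bound: χ ≥ ω).
The clique on [5, 6, 7, 8, 9, 10, 11] has size 7, forcing χ ≥ 7, and the coloring below uses 7 colors, so χ(G) = 7.
A valid 7-coloring: color 1: [9]; color 2: [11]; color 3: [5]; color 4: [8]; color 5: [6]; color 6: [10]; color 7: [7].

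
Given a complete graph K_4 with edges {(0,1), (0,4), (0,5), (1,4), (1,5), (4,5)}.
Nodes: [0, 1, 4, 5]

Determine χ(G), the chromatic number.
Clique number ω(G) = 4 (lower bound: χ ≥ ω).
The clique on [0, 1, 4, 5] has size 4, forcing χ ≥ 4, and the coloring below uses 4 colors, so χ(G) = 4.
A valid 4-coloring: color 1: [0]; color 2: [5]; color 3: [4]; color 4: [1].

χ(G) = 4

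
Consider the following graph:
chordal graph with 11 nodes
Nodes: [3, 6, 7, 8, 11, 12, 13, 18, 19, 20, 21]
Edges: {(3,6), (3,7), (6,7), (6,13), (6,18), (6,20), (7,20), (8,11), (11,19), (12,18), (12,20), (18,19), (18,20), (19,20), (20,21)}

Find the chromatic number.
Clique number ω(G) = 3 (lower bound: χ ≥ ω).
The clique on [3, 6, 7] has size 3, forcing χ ≥ 3, and the coloring below uses 3 colors, so χ(G) = 3.
A valid 3-coloring: color 1: [3, 11, 13, 20]; color 2: [6, 8, 12, 19, 21]; color 3: [7, 18].

χ(G) = 3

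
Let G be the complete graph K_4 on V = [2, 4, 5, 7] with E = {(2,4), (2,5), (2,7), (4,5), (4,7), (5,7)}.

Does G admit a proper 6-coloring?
Yes, G is 6-colorable

A valid 6-coloring: color 1: [2]; color 2: [4]; color 3: [7]; color 4: [5].
(χ(G) = 4 ≤ 6.)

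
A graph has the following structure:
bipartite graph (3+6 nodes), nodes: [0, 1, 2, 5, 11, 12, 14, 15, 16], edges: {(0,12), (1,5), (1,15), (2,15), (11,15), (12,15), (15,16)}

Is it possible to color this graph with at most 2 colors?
Yes, G is 2-colorable

A valid 2-coloring: color 1: [0, 5, 14, 15]; color 2: [1, 2, 11, 12, 16].
(χ(G) = 2 ≤ 2.)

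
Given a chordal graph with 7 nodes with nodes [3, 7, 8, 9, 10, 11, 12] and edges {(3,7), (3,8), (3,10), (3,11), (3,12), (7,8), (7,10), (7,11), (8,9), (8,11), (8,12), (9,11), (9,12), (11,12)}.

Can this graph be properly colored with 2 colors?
No, G is not 2-colorable

The clique on vertices [8, 9, 11, 12] has size 4 > 2, so it alone needs 4 colors.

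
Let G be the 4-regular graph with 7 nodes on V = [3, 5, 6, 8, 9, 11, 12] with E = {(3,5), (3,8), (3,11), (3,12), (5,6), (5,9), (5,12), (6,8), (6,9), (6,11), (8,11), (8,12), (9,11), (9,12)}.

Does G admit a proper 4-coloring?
Yes, G is 4-colorable

A valid 4-coloring: color 1: [3, 6]; color 2: [8, 9]; color 3: [5, 11]; color 4: [12].
(χ(G) = 4 ≤ 4.)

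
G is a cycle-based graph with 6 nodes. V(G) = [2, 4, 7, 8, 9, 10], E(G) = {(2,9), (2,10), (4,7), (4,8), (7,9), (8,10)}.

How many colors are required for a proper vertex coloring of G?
χ(G) = 2

Clique number ω(G) = 2 (lower bound: χ ≥ ω).
The graph is bipartite (no odd cycle), so 2 colors suffice: χ(G) = 2.
A valid 2-coloring: color 1: [4, 9, 10]; color 2: [2, 7, 8].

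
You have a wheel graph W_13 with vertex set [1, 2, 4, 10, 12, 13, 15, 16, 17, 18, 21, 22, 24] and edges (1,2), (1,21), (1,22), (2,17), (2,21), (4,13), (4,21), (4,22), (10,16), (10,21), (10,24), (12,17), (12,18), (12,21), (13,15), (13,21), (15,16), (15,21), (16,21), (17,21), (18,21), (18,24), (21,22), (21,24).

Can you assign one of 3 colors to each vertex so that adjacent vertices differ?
A valid 3-coloring: color 1: [21]; color 2: [2, 12, 13, 16, 22, 24]; color 3: [1, 4, 10, 15, 17, 18].
(χ(G) = 3 ≤ 3.)

Yes, G is 3-colorable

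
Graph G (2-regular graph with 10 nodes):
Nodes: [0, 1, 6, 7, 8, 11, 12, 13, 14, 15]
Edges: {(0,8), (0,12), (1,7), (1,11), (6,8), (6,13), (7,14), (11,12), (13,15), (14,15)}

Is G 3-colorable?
Yes, G is 3-colorable

A valid 3-coloring: color 1: [1, 8, 12, 13, 14]; color 2: [0, 6, 7, 11, 15].
(χ(G) = 2 ≤ 3.)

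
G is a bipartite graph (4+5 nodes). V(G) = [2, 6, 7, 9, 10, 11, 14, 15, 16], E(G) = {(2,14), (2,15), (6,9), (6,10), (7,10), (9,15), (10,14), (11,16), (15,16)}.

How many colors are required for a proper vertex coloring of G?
Clique number ω(G) = 2 (lower bound: χ ≥ ω).
The graph is bipartite (no odd cycle), so 2 colors suffice: χ(G) = 2.
A valid 2-coloring: color 1: [2, 9, 10, 16]; color 2: [6, 7, 11, 14, 15].

χ(G) = 2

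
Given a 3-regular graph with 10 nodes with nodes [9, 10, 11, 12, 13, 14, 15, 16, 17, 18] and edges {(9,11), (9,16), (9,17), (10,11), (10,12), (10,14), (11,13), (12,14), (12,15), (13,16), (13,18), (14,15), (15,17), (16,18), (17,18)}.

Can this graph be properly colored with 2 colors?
No, G is not 2-colorable

The clique on vertices [10, 12, 14] has size 3 > 2, so it alone needs 3 colors.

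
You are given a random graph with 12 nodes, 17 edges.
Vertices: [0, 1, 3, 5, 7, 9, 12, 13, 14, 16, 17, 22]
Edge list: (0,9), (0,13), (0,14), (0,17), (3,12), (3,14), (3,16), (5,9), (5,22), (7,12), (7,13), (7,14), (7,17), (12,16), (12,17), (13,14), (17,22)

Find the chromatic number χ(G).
Clique number ω(G) = 3 (lower bound: χ ≥ ω).
The clique on [0, 13, 14] has size 3, forcing χ ≥ 3, and the coloring below uses 3 colors, so χ(G) = 3.
A valid 3-coloring: color 1: [1, 3, 5, 13, 17]; color 2: [0, 7, 16, 22]; color 3: [9, 12, 14].

χ(G) = 3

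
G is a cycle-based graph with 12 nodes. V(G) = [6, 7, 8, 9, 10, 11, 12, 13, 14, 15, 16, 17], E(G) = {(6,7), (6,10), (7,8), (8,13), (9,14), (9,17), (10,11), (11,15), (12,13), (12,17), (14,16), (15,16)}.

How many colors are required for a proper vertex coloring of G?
Clique number ω(G) = 2 (lower bound: χ ≥ ω).
The graph is bipartite (no odd cycle), so 2 colors suffice: χ(G) = 2.
A valid 2-coloring: color 1: [7, 10, 13, 14, 15, 17]; color 2: [6, 8, 9, 11, 12, 16].

χ(G) = 2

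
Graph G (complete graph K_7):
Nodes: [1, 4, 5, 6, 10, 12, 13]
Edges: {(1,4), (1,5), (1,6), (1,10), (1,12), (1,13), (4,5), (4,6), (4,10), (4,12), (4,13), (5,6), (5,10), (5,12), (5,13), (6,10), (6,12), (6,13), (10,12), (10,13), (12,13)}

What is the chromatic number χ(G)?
Clique number ω(G) = 7 (lower bound: χ ≥ ω).
The clique on [1, 4, 5, 6, 10, 12, 13] has size 7, forcing χ ≥ 7, and the coloring below uses 7 colors, so χ(G) = 7.
A valid 7-coloring: color 1: [6]; color 2: [13]; color 3: [4]; color 4: [10]; color 5: [12]; color 6: [5]; color 7: [1].

χ(G) = 7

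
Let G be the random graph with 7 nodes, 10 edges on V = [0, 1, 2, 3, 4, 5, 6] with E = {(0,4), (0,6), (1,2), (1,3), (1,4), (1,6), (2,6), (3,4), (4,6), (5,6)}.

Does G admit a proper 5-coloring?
A valid 5-coloring: color 1: [3, 6]; color 2: [0, 1, 5]; color 3: [2, 4].
(χ(G) = 3 ≤ 5.)

Yes, G is 5-colorable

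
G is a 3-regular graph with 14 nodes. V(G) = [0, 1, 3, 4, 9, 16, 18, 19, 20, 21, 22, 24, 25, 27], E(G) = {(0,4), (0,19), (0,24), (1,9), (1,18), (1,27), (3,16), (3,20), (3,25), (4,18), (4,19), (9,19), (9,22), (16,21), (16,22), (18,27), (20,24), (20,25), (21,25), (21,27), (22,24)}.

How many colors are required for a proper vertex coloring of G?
Clique number ω(G) = 3 (lower bound: χ ≥ ω).
The clique on [0, 4, 19] has size 3, forcing χ ≥ 3, and the coloring below uses 3 colors, so χ(G) = 3.
A valid 3-coloring: color 1: [0, 9, 16, 18, 20]; color 2: [19, 22, 25, 27]; color 3: [1, 3, 4, 21, 24].

χ(G) = 3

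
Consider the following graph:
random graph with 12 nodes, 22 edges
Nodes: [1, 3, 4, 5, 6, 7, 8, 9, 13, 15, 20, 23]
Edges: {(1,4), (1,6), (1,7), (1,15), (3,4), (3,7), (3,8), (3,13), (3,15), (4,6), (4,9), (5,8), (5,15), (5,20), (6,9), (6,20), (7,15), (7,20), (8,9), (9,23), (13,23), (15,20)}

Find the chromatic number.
χ(G) = 3

Clique number ω(G) = 3 (lower bound: χ ≥ ω).
The clique on [1, 4, 6] has size 3, forcing χ ≥ 3, and the coloring below uses 3 colors, so χ(G) = 3.
A valid 3-coloring: color 1: [6, 8, 15, 23]; color 2: [1, 3, 9, 20]; color 3: [4, 5, 7, 13].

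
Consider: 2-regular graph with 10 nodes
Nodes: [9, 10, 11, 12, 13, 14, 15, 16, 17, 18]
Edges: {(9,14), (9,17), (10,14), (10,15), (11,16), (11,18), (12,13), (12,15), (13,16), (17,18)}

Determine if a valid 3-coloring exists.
A valid 3-coloring: color 1: [11, 13, 14, 15, 17]; color 2: [9, 10, 12, 16, 18].
(χ(G) = 2 ≤ 3.)

Yes, G is 3-colorable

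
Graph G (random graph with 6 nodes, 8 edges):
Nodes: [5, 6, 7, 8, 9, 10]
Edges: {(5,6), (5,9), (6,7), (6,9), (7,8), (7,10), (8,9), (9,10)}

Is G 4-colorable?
A valid 4-coloring: color 1: [7, 9]; color 2: [6, 8, 10]; color 3: [5].
(χ(G) = 3 ≤ 4.)

Yes, G is 4-colorable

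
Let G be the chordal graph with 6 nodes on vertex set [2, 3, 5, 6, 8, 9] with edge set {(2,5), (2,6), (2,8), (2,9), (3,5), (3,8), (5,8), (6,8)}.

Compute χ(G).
χ(G) = 3

Clique number ω(G) = 3 (lower bound: χ ≥ ω).
The clique on [2, 5, 8] has size 3, forcing χ ≥ 3, and the coloring below uses 3 colors, so χ(G) = 3.
A valid 3-coloring: color 1: [8, 9]; color 2: [2, 3]; color 3: [5, 6].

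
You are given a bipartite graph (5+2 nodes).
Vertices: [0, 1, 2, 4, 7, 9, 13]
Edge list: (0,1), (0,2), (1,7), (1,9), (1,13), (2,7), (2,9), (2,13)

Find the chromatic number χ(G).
χ(G) = 2

Clique number ω(G) = 2 (lower bound: χ ≥ ω).
The graph is bipartite (no odd cycle), so 2 colors suffice: χ(G) = 2.
A valid 2-coloring: color 1: [1, 2, 4]; color 2: [0, 7, 9, 13].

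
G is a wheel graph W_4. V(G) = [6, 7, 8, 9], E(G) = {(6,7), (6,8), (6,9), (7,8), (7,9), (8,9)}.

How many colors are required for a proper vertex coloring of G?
χ(G) = 4

Clique number ω(G) = 4 (lower bound: χ ≥ ω).
The clique on [6, 7, 8, 9] has size 4, forcing χ ≥ 4, and the coloring below uses 4 colors, so χ(G) = 4.
A valid 4-coloring: color 1: [6]; color 2: [9]; color 3: [7]; color 4: [8].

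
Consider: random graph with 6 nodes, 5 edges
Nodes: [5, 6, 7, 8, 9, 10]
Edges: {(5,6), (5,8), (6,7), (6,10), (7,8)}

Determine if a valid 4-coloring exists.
A valid 4-coloring: color 1: [6, 8, 9]; color 2: [5, 7, 10].
(χ(G) = 2 ≤ 4.)

Yes, G is 4-colorable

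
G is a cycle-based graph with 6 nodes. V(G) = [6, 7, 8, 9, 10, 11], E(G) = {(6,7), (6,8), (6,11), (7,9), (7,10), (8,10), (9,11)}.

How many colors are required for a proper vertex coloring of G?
χ(G) = 2

Clique number ω(G) = 2 (lower bound: χ ≥ ω).
The graph is bipartite (no odd cycle), so 2 colors suffice: χ(G) = 2.
A valid 2-coloring: color 1: [7, 8, 11]; color 2: [6, 9, 10].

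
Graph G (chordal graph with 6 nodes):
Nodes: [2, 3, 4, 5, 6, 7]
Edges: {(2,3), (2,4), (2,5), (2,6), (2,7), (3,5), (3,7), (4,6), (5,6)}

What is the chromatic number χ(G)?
Clique number ω(G) = 3 (lower bound: χ ≥ ω).
The clique on [2, 3, 5] has size 3, forcing χ ≥ 3, and the coloring below uses 3 colors, so χ(G) = 3.
A valid 3-coloring: color 1: [2]; color 2: [3, 6]; color 3: [4, 5, 7].

χ(G) = 3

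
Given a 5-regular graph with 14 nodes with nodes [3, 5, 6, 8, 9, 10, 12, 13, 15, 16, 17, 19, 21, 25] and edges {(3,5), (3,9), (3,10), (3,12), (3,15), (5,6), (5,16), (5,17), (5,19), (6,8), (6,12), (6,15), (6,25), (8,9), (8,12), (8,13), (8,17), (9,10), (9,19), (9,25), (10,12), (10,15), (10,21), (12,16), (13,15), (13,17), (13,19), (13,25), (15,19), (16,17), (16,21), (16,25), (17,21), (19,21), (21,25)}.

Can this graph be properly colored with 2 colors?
The clique on vertices [3, 9, 10] has size 3 > 2, so it alone needs 3 colors.

No, G is not 2-colorable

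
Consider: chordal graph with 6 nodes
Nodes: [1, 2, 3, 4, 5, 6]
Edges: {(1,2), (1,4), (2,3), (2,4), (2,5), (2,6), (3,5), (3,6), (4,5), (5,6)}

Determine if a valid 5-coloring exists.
A valid 5-coloring: color 1: [2]; color 2: [1, 5]; color 3: [3, 4]; color 4: [6].
(χ(G) = 4 ≤ 5.)

Yes, G is 5-colorable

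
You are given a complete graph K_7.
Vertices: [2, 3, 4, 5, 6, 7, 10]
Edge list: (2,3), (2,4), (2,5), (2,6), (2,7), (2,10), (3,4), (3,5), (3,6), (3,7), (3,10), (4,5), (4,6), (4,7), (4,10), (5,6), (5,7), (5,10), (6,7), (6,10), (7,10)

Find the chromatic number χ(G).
χ(G) = 7

Clique number ω(G) = 7 (lower bound: χ ≥ ω).
The clique on [2, 3, 4, 5, 6, 7, 10] has size 7, forcing χ ≥ 7, and the coloring below uses 7 colors, so χ(G) = 7.
A valid 7-coloring: color 1: [2]; color 2: [3]; color 3: [10]; color 4: [7]; color 5: [5]; color 6: [4]; color 7: [6].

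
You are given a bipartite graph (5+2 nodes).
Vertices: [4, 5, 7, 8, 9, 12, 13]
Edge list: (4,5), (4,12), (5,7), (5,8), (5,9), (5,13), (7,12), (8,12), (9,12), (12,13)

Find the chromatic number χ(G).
χ(G) = 2

Clique number ω(G) = 2 (lower bound: χ ≥ ω).
The graph is bipartite (no odd cycle), so 2 colors suffice: χ(G) = 2.
A valid 2-coloring: color 1: [5, 12]; color 2: [4, 7, 8, 9, 13].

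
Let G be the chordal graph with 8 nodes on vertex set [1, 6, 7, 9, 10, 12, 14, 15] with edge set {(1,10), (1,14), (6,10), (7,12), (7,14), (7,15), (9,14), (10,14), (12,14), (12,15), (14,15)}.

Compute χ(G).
Clique number ω(G) = 4 (lower bound: χ ≥ ω).
The clique on [7, 12, 14, 15] has size 4, forcing χ ≥ 4, and the coloring below uses 4 colors, so χ(G) = 4.
A valid 4-coloring: color 1: [6, 14]; color 2: [9, 10, 15]; color 3: [1, 12]; color 4: [7].

χ(G) = 4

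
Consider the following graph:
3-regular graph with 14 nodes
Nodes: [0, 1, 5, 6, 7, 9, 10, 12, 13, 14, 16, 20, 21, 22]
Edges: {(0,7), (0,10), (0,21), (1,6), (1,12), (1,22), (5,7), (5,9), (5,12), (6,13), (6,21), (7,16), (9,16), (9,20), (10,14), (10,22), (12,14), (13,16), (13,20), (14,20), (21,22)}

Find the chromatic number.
Clique number ω(G) = 2 (lower bound: χ ≥ ω).
Odd cycle [5, 9, 16, 13, 6, 1, 12] needs 3 colors (χ ≥ 3).
The coloring below uses 3 colors, so χ(G) = 3.
A valid 3-coloring: color 1: [0, 1, 9, 13, 14]; color 2: [7, 10, 12, 20, 21]; color 3: [5, 6, 16, 22].

χ(G) = 3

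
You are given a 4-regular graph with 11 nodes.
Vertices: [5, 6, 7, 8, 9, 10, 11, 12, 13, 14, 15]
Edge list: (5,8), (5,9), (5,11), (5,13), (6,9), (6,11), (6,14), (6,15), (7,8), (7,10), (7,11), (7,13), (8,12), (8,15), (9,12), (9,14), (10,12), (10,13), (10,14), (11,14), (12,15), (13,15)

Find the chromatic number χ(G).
χ(G) = 3

Clique number ω(G) = 3 (lower bound: χ ≥ ω).
The clique on [6, 9, 14] has size 3, forcing χ ≥ 3, and the coloring below uses 3 colors, so χ(G) = 3.
A valid 3-coloring: color 1: [5, 7, 12, 14]; color 2: [6, 8, 13]; color 3: [9, 10, 11, 15].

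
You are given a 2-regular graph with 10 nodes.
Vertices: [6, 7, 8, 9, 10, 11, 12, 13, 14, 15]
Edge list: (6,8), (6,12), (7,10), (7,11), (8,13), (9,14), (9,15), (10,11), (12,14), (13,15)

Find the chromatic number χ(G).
Clique number ω(G) = 3 (lower bound: χ ≥ ω).
The clique on [7, 10, 11] has size 3, forcing χ ≥ 3, and the coloring below uses 3 colors, so χ(G) = 3.
A valid 3-coloring: color 1: [8, 10, 14, 15]; color 2: [7, 9, 12, 13]; color 3: [6, 11].

χ(G) = 3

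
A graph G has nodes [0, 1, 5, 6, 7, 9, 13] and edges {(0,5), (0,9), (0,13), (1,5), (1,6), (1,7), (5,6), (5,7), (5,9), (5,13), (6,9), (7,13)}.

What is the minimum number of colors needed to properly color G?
χ(G) = 3

Clique number ω(G) = 3 (lower bound: χ ≥ ω).
The clique on [0, 5, 9] has size 3, forcing χ ≥ 3, and the coloring below uses 3 colors, so χ(G) = 3.
A valid 3-coloring: color 1: [5]; color 2: [0, 6, 7]; color 3: [1, 9, 13].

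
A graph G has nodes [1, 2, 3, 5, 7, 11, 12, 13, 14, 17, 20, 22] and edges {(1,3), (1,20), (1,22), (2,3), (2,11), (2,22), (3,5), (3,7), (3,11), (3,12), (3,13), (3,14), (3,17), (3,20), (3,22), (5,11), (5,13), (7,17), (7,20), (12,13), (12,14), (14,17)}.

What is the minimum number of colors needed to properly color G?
Clique number ω(G) = 3 (lower bound: χ ≥ ω).
Odd cycle [12, 14, 17, 7, 20, 1, 22, 2, 11, 5, 13] needs 3 colors (χ ≥ 3).
Vertex 3 is adjacent to every vertex of [1, 2, 5, 7, 11, 12, 13, 14, 17, 20, 22], which already need 3 colors among themselves, so 3 needs a new color (χ ≥ 4).
The coloring below uses 4 colors, so χ(G) = 4.
A valid 4-coloring: color 1: [3]; color 2: [5, 12, 17, 20, 22]; color 3: [1, 2, 7, 13, 14]; color 4: [11].

χ(G) = 4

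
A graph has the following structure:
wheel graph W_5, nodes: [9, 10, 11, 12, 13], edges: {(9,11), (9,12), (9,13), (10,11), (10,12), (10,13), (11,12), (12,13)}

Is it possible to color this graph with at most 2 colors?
No, G is not 2-colorable

The clique on vertices [9, 11, 12] has size 3 > 2, so it alone needs 3 colors.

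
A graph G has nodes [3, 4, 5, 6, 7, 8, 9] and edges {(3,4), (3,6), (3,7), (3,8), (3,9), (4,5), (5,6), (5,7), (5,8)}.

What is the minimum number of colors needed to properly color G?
Clique number ω(G) = 2 (lower bound: χ ≥ ω).
The graph is bipartite (no odd cycle), so 2 colors suffice: χ(G) = 2.
A valid 2-coloring: color 1: [3, 5]; color 2: [4, 6, 7, 8, 9].

χ(G) = 2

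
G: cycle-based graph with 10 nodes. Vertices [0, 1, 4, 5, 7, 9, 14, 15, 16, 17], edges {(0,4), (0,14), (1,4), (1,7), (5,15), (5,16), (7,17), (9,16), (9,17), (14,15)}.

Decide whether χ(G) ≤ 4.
A valid 4-coloring: color 1: [4, 5, 7, 9, 14]; color 2: [0, 1, 15, 16, 17].
(χ(G) = 2 ≤ 4.)

Yes, G is 4-colorable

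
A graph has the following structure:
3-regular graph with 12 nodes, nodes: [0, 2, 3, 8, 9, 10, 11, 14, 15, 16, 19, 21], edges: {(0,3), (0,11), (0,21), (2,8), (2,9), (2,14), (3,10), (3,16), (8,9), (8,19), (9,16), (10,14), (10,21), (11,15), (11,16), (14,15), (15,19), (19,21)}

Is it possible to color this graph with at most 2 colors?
The clique on vertices [2, 8, 9] has size 3 > 2, so it alone needs 3 colors.

No, G is not 2-colorable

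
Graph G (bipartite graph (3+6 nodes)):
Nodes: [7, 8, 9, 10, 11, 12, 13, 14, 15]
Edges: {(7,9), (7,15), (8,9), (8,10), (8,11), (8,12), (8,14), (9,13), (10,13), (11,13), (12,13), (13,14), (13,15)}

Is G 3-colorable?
A valid 3-coloring: color 1: [7, 8, 13]; color 2: [9, 10, 11, 12, 14, 15].
(χ(G) = 2 ≤ 3.)

Yes, G is 3-colorable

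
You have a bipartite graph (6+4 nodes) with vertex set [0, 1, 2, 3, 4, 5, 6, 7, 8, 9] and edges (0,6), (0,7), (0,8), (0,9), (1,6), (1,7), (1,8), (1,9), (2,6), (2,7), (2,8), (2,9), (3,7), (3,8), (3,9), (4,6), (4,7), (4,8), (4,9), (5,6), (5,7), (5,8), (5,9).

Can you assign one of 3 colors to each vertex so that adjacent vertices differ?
Yes, G is 3-colorable

A valid 3-coloring: color 1: [6, 7, 8, 9]; color 2: [0, 1, 2, 3, 4, 5].
(χ(G) = 2 ≤ 3.)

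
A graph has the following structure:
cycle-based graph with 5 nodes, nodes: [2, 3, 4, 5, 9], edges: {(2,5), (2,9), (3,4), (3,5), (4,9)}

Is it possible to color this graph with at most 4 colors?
Yes, G is 4-colorable

A valid 4-coloring: color 1: [5, 9]; color 2: [2, 3]; color 3: [4].
(χ(G) = 3 ≤ 4.)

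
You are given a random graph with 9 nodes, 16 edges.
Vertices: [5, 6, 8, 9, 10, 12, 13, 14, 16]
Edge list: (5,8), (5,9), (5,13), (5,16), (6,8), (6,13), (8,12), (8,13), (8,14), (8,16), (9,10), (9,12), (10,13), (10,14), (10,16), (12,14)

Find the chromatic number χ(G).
χ(G) = 3

Clique number ω(G) = 3 (lower bound: χ ≥ ω).
The clique on [8, 12, 14] has size 3, forcing χ ≥ 3, and the coloring below uses 3 colors, so χ(G) = 3.
A valid 3-coloring: color 1: [8, 10]; color 2: [5, 6, 12]; color 3: [9, 13, 14, 16].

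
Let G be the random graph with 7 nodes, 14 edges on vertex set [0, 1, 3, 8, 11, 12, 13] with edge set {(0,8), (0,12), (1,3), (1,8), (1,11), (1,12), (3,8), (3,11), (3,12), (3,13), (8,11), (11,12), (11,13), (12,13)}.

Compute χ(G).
Clique number ω(G) = 4 (lower bound: χ ≥ ω).
The clique on [1, 3, 8, 11] has size 4, forcing χ ≥ 4, and the coloring below uses 4 colors, so χ(G) = 4.
A valid 4-coloring: color 1: [8, 12]; color 2: [0, 3]; color 3: [11]; color 4: [1, 13].

χ(G) = 4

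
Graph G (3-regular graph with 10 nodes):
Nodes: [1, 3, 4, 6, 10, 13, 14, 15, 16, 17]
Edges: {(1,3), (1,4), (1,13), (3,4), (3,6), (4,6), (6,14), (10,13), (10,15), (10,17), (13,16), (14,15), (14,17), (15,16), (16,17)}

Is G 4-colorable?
A valid 4-coloring: color 1: [3, 13, 15, 17]; color 2: [4, 10, 14, 16]; color 3: [1, 6].
(χ(G) = 3 ≤ 4.)

Yes, G is 4-colorable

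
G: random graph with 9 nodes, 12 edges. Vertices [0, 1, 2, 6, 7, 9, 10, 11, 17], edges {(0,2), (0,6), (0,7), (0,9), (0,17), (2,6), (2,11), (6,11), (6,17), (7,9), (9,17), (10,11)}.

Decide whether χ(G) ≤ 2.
No, G is not 2-colorable

The clique on vertices [0, 9, 17] has size 3 > 2, so it alone needs 3 colors.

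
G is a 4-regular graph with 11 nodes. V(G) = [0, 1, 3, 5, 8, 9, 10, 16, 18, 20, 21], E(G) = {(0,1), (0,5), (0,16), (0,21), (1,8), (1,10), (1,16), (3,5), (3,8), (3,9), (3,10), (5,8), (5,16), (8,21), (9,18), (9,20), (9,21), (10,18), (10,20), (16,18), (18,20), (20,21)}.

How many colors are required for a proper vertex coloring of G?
Clique number ω(G) = 3 (lower bound: χ ≥ ω).
The clique on [0, 1, 16] has size 3, forcing χ ≥ 3, and the coloring below uses 3 colors, so χ(G) = 3.
A valid 3-coloring: color 1: [1, 5, 18, 21]; color 2: [3, 16, 20]; color 3: [0, 8, 9, 10].

χ(G) = 3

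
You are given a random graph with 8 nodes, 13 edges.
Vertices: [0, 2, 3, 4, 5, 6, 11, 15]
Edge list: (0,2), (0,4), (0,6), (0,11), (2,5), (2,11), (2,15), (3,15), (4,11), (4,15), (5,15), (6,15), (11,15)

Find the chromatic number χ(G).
Clique number ω(G) = 3 (lower bound: χ ≥ ω).
The clique on [0, 2, 11] has size 3, forcing χ ≥ 3, and the coloring below uses 3 colors, so χ(G) = 3.
A valid 3-coloring: color 1: [0, 15]; color 2: [2, 3, 4, 6]; color 3: [5, 11].

χ(G) = 3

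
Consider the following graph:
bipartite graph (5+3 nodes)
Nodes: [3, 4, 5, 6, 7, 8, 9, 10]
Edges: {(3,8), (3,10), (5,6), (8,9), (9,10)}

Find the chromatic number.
Clique number ω(G) = 2 (lower bound: χ ≥ ω).
The graph is bipartite (no odd cycle), so 2 colors suffice: χ(G) = 2.
A valid 2-coloring: color 1: [3, 4, 5, 7, 9]; color 2: [6, 8, 10].

χ(G) = 2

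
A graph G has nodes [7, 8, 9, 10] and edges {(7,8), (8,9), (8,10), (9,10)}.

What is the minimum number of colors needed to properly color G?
χ(G) = 3

Clique number ω(G) = 3 (lower bound: χ ≥ ω).
The clique on [8, 9, 10] has size 3, forcing χ ≥ 3, and the coloring below uses 3 colors, so χ(G) = 3.
A valid 3-coloring: color 1: [8]; color 2: [7, 9]; color 3: [10].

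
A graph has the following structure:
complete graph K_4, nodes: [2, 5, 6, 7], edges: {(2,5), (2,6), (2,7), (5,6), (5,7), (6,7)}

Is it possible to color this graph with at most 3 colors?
The clique on vertices [2, 5, 6, 7] has size 4 > 3, so it alone needs 4 colors.

No, G is not 3-colorable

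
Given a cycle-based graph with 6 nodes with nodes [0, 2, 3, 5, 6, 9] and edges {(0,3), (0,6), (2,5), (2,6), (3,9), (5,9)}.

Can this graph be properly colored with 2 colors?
Yes, G is 2-colorable

A valid 2-coloring: color 1: [3, 5, 6]; color 2: [0, 2, 9].
(χ(G) = 2 ≤ 2.)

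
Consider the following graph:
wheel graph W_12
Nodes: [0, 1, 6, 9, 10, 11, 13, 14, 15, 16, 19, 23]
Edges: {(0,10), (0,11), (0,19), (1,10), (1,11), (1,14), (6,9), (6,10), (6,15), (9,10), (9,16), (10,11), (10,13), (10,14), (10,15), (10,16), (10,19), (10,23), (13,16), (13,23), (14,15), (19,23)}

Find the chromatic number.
Clique number ω(G) = 3 (lower bound: χ ≥ ω).
Odd cycle [6, 9, 16, 13, 23, 19, 0, 11, 1, 14, 15] needs 3 colors (χ ≥ 3).
Vertex 10 is adjacent to every vertex of [0, 1, 6, 9, 11, 13, 14, 15, 16, 19, 23], which already need 3 colors among themselves, so 10 needs a new color (χ ≥ 4).
The coloring below uses 4 colors, so χ(G) = 4.
A valid 4-coloring: color 1: [10]; color 2: [0, 6, 14, 16, 23]; color 3: [9, 11, 13, 15, 19]; color 4: [1].

χ(G) = 4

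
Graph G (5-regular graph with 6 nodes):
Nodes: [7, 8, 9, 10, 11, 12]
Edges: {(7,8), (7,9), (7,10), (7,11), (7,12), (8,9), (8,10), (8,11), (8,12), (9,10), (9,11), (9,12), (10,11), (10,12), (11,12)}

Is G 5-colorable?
No, G is not 5-colorable

The clique on vertices [7, 8, 9, 10, 11, 12] has size 6 > 5, so it alone needs 6 colors.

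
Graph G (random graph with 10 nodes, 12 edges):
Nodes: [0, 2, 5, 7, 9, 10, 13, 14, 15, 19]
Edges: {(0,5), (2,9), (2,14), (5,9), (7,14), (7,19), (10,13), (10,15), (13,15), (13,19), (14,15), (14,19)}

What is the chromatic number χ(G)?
χ(G) = 3

Clique number ω(G) = 3 (lower bound: χ ≥ ω).
The clique on [10, 13, 15] has size 3, forcing χ ≥ 3, and the coloring below uses 3 colors, so χ(G) = 3.
A valid 3-coloring: color 1: [0, 9, 13, 14]; color 2: [2, 5, 15, 19]; color 3: [7, 10].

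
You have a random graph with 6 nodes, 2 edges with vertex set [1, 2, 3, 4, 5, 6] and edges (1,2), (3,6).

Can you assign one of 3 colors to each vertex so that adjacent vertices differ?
Yes, G is 3-colorable

A valid 3-coloring: color 1: [1, 3, 4, 5]; color 2: [2, 6].
(χ(G) = 2 ≤ 3.)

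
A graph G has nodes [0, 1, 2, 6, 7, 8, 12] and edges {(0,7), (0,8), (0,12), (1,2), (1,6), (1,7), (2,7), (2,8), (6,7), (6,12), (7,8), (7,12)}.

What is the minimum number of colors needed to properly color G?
Clique number ω(G) = 3 (lower bound: χ ≥ ω).
The clique on [0, 7, 8] has size 3, forcing χ ≥ 3, and the coloring below uses 3 colors, so χ(G) = 3.
A valid 3-coloring: color 1: [7]; color 2: [0, 2, 6]; color 3: [1, 8, 12].

χ(G) = 3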